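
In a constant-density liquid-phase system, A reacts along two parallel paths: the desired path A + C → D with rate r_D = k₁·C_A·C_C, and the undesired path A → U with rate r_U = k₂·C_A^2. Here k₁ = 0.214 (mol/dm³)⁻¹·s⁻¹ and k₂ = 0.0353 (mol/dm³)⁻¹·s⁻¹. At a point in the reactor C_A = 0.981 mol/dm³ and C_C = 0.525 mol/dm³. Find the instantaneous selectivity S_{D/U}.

S_{D/U} = r_D/r_U = (k₁·C_A·C_C)/(k₂·C_A^2) = (k₁/k₂)·C_A⁻¹·C_C.
= (0.214×0.9810×0.5250) / (0.0353×0.9810^2) = 0.1102/0.03397 = 3.24.

3.24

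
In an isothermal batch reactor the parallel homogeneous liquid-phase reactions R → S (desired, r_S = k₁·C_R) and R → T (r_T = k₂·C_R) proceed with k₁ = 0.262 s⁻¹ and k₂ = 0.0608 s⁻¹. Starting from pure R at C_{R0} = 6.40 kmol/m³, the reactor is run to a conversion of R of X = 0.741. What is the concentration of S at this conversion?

3.85 kmol/m³

C_R = C_{R0}(1−X) = 1.658 kmol/m³.
Both paths are first order in R, so the instantaneous fraction to S is constant: dC_S/d(−C_R) = k₁/(k₁+k₂) = 0.8116.
C_S = 0.8116·(C_{R0}−C_R) = 0.8116×4.742 = 3.85 kmol/m³.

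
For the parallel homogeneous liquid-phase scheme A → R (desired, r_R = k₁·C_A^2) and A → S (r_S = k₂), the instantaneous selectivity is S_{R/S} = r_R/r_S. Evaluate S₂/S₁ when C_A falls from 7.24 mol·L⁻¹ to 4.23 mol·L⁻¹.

S_{R/S} = (k₁/k₂)·C_A^2, so S₂/S₁ = (C_{A,2}/C_{A,1})^2.
= (4.23/7.24)^2 = (0.5843)^2 = 0.341.
Selectivity toward R falls as C_A falls — high-concentration operation is favoured.

0.341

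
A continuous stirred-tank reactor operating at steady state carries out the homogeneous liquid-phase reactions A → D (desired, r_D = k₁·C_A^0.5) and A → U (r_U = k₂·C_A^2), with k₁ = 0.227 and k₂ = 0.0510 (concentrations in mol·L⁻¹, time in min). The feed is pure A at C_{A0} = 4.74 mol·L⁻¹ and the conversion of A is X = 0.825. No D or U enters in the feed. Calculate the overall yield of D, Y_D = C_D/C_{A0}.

Exit C_A = C_{A0}(1−X) = 4.74×0.175 = 0.8295 mol·L⁻¹.
A CSTR operates uniformly at the exit composition, giving r_D = 0.2067 and r_U = 0.03509 (each k·C_A^n at C_A = 0.8295).
Fraction of consumed A going to D: r_D/(r_D+r_U) = 0.8549.
C_D = 0.8549·C_{A0}·X = 0.8549×4.74×0.825 = 3.34 mol·L⁻¹; Y_D = C_D/C_{A0} = 0.705.

0.705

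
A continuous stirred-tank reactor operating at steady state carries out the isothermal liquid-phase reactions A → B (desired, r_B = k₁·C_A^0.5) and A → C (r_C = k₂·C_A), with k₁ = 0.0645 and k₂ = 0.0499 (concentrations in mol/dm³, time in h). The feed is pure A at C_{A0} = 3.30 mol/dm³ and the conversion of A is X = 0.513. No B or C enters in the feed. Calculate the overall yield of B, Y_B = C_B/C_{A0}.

0.259

Exit C_A = C_{A0}(1−X) = 3.30×0.487 = 1.607 mol/dm³.
Rates in a CSTR are evaluated at the outlet concentration: r_B = 0.0645×1.607^0.5 = 0.08177, r_C = 0.0499×1.607 = 0.08019.
Fraction of consumed A going to B: r_B/(r_B+r_C) = 0.5049.
C_B = 0.5049·C_{A0}·X = 0.5049×3.30×0.513 = 0.855 mol/dm³; Y_B = C_B/C_{A0} = 0.259.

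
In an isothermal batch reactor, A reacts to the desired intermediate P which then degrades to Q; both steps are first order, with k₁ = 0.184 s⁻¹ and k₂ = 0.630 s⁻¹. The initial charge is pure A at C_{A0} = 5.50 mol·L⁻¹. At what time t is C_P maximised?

2.76 s

Setting dC_P/dt = 0 gives t_opt = ln(k₂/k₁)/(k₂−k₁).
= ln(0.630/0.184)/(0.630−0.184) = ln(3.424)/0.4460 = 1.231/0.4460 = 2.76 s.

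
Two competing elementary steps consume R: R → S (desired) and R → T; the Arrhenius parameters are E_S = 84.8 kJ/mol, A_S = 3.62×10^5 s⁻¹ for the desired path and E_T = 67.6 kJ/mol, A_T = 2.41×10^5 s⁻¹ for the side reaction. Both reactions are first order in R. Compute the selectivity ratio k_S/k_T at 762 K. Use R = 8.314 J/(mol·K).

0.0994

With equal orders, S_{S/T} = k_S/k_T = (A_S/A_T)·exp[(E_T−E_S)/(RT)].
(E_T−E_S)/(RT) = (67.6−84.8)×10³/(8.314×762) = -17200/6335 = -2.715.
k_S/k_T = (3.62×10^5/2.41×10^5)·exp(-2.715) = 1.502 × 0.06621 = 0.0994.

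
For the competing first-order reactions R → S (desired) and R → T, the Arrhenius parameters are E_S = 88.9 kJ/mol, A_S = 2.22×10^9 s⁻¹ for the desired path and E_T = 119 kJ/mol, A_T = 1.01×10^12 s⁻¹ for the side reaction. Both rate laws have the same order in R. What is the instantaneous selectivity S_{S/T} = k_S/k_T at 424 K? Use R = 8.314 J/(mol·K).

Since both paths have the same order in R, the concentration cancels and S_{S/T} = k_S/k_T = (A_S/A_T)·exp[(E_T−E_S)/(RT)].
(E_T−E_S)/(RT) = (119−88.9)×10³/(8.314×424) = 30100/3525 = 8.539.
k_S/k_T = (2.22×10^9/1.01×10^12)·exp(8.539) = 0.002198 × 5109 = 11.2.

11.2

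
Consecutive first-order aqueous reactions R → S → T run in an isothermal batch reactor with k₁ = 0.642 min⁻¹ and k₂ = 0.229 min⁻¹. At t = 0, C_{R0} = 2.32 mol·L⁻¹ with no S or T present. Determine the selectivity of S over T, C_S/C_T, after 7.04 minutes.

For first-order series with pure R initially, C_S(t) = k₁C_{R0}/(k₂−k₁)·(e^(−k₁t) − e^(−k₂t)).
e^(−k₁t) = e^(−0.642×7.04) = e^(−4.520) = 0.01089; e^(−k₂t) = e^(−1.612) = 0.1995.
C_S = 0.642×2.32/(0.229−0.642) × (0.01089−0.1995) = (-3.606)×(-0.1886) = 0.6800 mol·L⁻¹.
C_R = C_{R0}e^(−k₁t) = 0.02527 mol·L⁻¹, so C_T = C_{R0}−C_R−C_S = 1.615 mol·L⁻¹; C_S/C_T = 0.421.

0.421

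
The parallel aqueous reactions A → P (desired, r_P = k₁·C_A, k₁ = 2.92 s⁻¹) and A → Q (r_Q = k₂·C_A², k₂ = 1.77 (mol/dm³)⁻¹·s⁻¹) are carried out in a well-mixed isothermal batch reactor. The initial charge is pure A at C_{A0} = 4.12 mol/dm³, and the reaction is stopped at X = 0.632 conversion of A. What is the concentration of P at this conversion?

0.990 mol/dm³

C_A = C_{A0}(1−X) = 1.516 mol/dm³.
Along a PFR/batch, dC_P/dC_A = −r_P/(r_P+r_Q) = −k₁/(k₁+k₂·C_A).
Integrating from C_{A0} to C_A: C_P = (2.92/1.77)·ln[(2.92+1.77·4.12)/(2.92+1.77·1.52)] = 1.650·ln(10.21/5.604) = 0.9901 mol/dm³.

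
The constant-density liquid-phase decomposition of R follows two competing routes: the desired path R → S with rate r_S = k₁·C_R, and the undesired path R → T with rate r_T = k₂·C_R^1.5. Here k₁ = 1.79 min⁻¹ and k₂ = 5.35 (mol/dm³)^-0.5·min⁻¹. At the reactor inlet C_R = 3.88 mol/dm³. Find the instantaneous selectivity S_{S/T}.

S_{S/T} = r_S/r_T = (k₁·C_R)/(k₂·C_R^1.5) = (k₁/k₂)·C_R^-0.5.
= (1.79×3.880) / (5.35×3.880^1.5) = 6.945/40.89 = 0.170.
The undesired path is higher order in R, so low C_R (CSTR or dilute feed) favours S.

0.170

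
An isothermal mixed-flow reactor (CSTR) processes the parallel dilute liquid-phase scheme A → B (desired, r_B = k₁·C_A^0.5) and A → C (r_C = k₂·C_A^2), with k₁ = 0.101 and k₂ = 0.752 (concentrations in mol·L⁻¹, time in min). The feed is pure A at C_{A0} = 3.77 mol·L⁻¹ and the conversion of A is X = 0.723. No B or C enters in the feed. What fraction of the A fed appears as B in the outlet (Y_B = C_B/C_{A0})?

Exit C_A = C_{A0}(1−X) = 3.77×0.277 = 1.044 mol·L⁻¹.
A CSTR operates uniformly at the exit composition, giving r_B = 0.1032 and r_C = 0.8201 (each k·C_A^n at C_A = 1.044).
Fraction of consumed A going to B: r_B/(r_B+r_C) = 0.1118.
C_B = 0.1118·C_{A0}·X = 0.1118×3.77×0.723 = 0.305 mol·L⁻¹; Y_B = C_B/C_{A0} = 0.0808.

0.0808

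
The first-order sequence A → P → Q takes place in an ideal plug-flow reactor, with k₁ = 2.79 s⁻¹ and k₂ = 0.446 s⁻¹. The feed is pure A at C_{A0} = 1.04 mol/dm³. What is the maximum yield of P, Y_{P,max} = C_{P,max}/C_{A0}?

For a first-order series the maximum intermediate yield is C_{P,max}/C_{A0} = (k₁/k₂)^[k₂/(k₂−k₁)].
= (2.79/0.446)^(0.446/(0.446−2.79)) = (6.256)^(-0.1903) = 0.7055.

0.705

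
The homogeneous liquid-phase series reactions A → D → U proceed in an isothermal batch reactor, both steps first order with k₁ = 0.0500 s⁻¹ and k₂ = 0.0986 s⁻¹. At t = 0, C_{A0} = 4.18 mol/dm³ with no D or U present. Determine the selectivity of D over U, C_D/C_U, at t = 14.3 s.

For first-order series with pure A initially, C_D(t) = k₁C_{A0}/(k₂−k₁)·(e^(−k₁t) − e^(−k₂t)).
e^(−k₁t) = e^(−0.0500×14.3) = e^(−0.7150) = 0.4892; e^(−k₂t) = e^(−1.410) = 0.2441.
C_D = 0.0500×4.18/(0.0986−0.0500) × (0.4892−0.2441) = 4.300×0.2450 = 1.054 mol/dm³.
C_A = C_{A0}e^(−k₁t) = 2.045 mol/dm³, so C_U = C_{A0}−C_A−C_D = 1.081 mol/dm³; C_D/C_U = 0.974.

0.974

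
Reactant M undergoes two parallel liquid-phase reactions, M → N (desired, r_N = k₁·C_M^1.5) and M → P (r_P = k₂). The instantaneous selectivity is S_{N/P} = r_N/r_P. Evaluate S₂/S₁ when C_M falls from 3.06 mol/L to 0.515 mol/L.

0.0690

S_{N/P} = (k₁/k₂)·C_M^1.5, so S₂/S₁ = (C_{M,2}/C_{M,1})^1.5.
= (0.515/3.06)^1.5 = (0.1683)^1.5 = 0.0690.
Selectivity toward N falls as C_M falls — high-concentration operation is favoured.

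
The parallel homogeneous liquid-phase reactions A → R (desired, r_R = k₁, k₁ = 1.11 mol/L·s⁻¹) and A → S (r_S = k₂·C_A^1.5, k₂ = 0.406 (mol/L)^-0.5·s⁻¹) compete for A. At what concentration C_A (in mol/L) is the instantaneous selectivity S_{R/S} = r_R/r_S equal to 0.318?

4.20 mol/L

S_{R/S} = (k₁/k₂)·C_A^-1.5 ⇒ C_A = (S·k₂/k₁)^(1/(-1.5)).
= (0.318×0.406/1.11)^(-0.6667) = (0.1163)^(-0.6667) = 4.20 mol/L.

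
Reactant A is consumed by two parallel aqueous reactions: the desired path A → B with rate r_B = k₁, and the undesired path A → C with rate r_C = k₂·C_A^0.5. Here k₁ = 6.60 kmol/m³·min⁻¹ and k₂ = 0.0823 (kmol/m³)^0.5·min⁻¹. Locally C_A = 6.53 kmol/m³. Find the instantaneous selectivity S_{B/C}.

S_{B/C} = r_B/r_C = (k₁)/(k₂·C_A^0.5) = (k₁/k₂)·C_A^-0.5.
= (6.60) / (0.0823×6.530^0.5) = 6.600/0.2103 = 31.4.
The undesired path is higher order in A, so low C_A (CSTR or dilute feed) favours B.

31.4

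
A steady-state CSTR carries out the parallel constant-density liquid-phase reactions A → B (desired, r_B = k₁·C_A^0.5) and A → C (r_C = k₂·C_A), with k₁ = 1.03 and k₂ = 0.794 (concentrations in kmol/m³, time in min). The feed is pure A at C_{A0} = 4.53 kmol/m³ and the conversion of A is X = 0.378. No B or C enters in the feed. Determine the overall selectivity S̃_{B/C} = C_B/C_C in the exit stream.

Exit C_A = C_{A0}(1−X) = 4.53×0.622 = 2.818 kmol/m³.
In a CSTR the entire volume is at exit conditions, so r_B = 1.03×2.818^0.5 = 1.729 and r_C = 0.794×2.818 = 2.237.
Overall selectivity = C_B/C_C = r_Bτ/(r_Cτ) = r_B/r_C = 0.773.

0.773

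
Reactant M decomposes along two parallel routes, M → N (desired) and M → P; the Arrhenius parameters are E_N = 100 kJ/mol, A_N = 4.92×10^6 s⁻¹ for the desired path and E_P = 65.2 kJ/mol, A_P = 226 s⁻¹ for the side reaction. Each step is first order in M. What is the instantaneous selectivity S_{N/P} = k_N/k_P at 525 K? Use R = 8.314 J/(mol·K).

7.50

k_N/k_P = (A_N/A_P)·exp[−(E_N−E_P)/(RT)] = (A_N/A_P)·exp[(E_P−E_N)/(RT)].
(E_P−E_N)/(RT) = (65.2−100)×10³/(8.314×525) = -34800/4365 = -7.973.
k_N/k_P = (4.92×10^6/226)·exp(-7.973) = 21770 × 3.447×10^-4 = 7.50.
Since E_N > E_P, raising the temperature improves selectivity toward N.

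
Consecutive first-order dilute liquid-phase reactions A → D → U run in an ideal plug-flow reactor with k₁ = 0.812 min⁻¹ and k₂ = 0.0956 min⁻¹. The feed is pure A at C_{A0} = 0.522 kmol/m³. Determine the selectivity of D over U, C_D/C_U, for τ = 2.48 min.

Solving the coupled first-order balances gives C_D(τ) = [k₁/(k₂−k₁)]·C_{A0}·(e^(−k₁τ) − e^(−k₂τ)).
e^(−k₁τ) = e^(−0.812×2.48) = e^(−2.014) = 0.1335; e^(−k₂τ) = e^(−0.2371) = 0.7889.
C_D = 0.812×0.522/(0.0956−0.812) × (0.1335−0.7889) = (-0.5917)×(-0.6554) = 0.3878 kmol/m³.
C_A = C_{A0}e^(−k₁τ) = 0.06968 kmol/m³, so C_U = C_{A0}−C_A−C_D = 0.06453 kmol/m³; C_D/C_U = 6.01.

6.01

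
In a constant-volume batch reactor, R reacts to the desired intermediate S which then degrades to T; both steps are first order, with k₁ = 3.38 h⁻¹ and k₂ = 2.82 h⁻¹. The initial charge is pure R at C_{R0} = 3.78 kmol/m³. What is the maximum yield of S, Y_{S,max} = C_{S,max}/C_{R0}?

0.402

Evaluating C_S at t_opt = ln(k₂/k₁)/(k₂−k₁) gives C_{S,max}/C_{R0} = (k₁/k₂)^[k₂/(k₂−k₁)].
= (3.38/2.82)^(2.82/(2.82−3.38)) = (1.199)^(-5.036) = 0.4017.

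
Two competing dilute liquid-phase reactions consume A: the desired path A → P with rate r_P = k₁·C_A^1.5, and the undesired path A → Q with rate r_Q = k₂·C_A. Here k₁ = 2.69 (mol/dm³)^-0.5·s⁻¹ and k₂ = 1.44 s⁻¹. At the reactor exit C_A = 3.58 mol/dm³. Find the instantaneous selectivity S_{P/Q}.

3.53

S_{P/Q} = r_P/r_Q = (k₁·C_A^1.5)/(k₂·C_A) = (k₁/k₂)·C_A^0.5.
= (2.69×3.580^1.5) / (1.44×3.580) = 18.22/5.155 = 3.53.
Since the desired path is higher order in A, keeping C_A high (PFR or concentrated feed) favours P.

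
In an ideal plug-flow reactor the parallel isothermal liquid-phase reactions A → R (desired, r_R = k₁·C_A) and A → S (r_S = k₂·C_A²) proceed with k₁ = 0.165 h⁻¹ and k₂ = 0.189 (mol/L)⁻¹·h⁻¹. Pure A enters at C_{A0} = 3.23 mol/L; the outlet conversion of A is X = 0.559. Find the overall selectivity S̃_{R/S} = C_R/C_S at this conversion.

C_A = C_{A0}(1−X) = 1.424 mol/L.
Along a PFR/batch, dC_R/dC_A = −r_R/(r_R+r_S) = −k₁/(k₁+k₂·C_A).
Integrating from C_{A0} to C_A: C_R = (0.165/0.189)·ln[(0.165+0.189·3.23)/(0.165+0.189·1.42)] = 0.8730·ln(0.7755/0.4342) = 0.5063 mol/L.
C_S = (C_{A0}−C_A)−C_R = 1.299 mol/L; S̃_{R/S} = 0.5063/1.299 = 0.390.

0.390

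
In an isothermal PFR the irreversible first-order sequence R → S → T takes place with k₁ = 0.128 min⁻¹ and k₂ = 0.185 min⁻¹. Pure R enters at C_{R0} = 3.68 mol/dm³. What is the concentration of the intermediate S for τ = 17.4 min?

0.561 mol/dm³

Solving the coupled first-order balances gives C_S(τ) = [k₁/(k₂−k₁)]·C_{R0}·(e^(−k₁τ) − e^(−k₂τ)).
e^(−k₁τ) = e^(−0.128×17.4) = e^(−2.227) = 0.1078; e^(−k₂τ) = e^(−3.219) = 0.04000.
C_S = 0.128×3.68/(0.185−0.128) × (0.1078−0.04000) = 8.264×0.06783 = 0.5606 mol/dm³.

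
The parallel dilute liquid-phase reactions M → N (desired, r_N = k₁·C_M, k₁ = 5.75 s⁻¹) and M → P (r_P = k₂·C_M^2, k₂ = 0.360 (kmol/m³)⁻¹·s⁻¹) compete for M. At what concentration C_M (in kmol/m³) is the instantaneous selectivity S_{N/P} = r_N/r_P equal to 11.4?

1.40 kmol/m³

S_{N/P} = (k₁/k₂)·C_M⁻¹ ⇒ C_M = (S·k₂/k₁)^(-1).
= (11.4×0.360/5.75)^(-1) = (0.7137)^(-1) = 1.40 kmol/m³.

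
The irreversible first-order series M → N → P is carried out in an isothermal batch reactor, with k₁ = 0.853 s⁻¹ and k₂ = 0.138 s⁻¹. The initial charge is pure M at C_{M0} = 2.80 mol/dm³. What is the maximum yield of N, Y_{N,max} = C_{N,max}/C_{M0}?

0.704

At the optimum, C_{N,max}/C_{M0} = (k₁/k₂)^[k₂/(k₂−k₁)].
= (0.853/0.138)^(0.138/(0.138−0.853)) = (6.181)^(-0.1930) = 0.7036.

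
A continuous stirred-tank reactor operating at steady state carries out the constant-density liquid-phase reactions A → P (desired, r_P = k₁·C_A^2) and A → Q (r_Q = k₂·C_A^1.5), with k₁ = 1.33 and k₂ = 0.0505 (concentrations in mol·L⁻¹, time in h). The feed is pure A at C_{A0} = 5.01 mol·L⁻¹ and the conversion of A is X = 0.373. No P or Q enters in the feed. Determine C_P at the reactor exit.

Exit C_A = C_{A0}(1−X) = 5.01×0.627 = 3.141 mol·L⁻¹.
Rates in a CSTR are evaluated at the outlet concentration: r_P = 1.33×3.141^2 = 13.12, r_Q = 0.0505×3.141^1.5 = 0.2812.
Fraction of consumed A going to P: r_P/(r_P+r_Q) = 0.9790.
C_P = 0.9790·C_{A0}·X = 0.9790×5.01×0.373 = 1.83 mol·L⁻¹.

1.83 mol·L⁻¹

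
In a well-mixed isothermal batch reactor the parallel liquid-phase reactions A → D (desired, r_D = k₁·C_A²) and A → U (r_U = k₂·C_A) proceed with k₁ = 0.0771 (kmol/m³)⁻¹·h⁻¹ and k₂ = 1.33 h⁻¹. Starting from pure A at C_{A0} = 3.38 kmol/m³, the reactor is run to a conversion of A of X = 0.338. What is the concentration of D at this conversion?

C_A = C_{A0}(1−X) = 2.238 kmol/m³.
Along a PFR/batch, dC_U/dC_A = −r_U/(r_D+r_U) = −k₂/(k₂+k₁·C_A).
Integrating from C_{A0} to C_A: C_U = (1.33/0.0771)·ln[(1.33+0.0771·3.38)/(1.33+0.0771·2.24)] = 17.25·ln(1.591/1.503) = 0.9827 kmol/m³.
Then C_D = (C_{A0}−C_A) − C_U = 1.142 − 0.9827 = 0.1597 kmol/m³.

0.160 kmol/m³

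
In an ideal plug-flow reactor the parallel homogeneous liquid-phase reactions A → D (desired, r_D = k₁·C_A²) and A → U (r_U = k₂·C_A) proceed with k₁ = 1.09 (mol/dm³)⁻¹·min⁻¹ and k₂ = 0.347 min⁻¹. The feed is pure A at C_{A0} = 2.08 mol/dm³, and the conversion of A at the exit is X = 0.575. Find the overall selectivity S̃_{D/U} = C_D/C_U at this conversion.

C_A = C_{A0}(1−X) = 0.8840 mol/dm³.
Along a PFR/batch, dC_U/dC_A = −r_U/(r_D+r_U) = −k₂/(k₂+k₁·C_A).
Integrating from C_{A0} to C_A: C_U = (0.347/1.09)·ln[(0.347+1.09·2.08)/(0.347+1.09·0.884)] = 0.3183·ln(2.614/1.311) = 0.2198 mol/dm³.
Then C_D = (C_{A0}−C_A) − C_U = 1.196 − 0.2198 = 0.9762 mol/dm³.
S̃_{D/U} = C_D/C_U = 0.9762/0.2198 = 4.44.

4.44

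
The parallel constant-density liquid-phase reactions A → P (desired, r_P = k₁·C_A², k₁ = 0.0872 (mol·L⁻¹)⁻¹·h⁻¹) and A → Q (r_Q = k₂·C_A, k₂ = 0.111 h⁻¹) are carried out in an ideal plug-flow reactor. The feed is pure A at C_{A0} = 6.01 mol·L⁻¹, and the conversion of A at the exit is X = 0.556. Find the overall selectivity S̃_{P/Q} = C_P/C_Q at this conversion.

C_A = C_{A0}(1−X) = 2.668 mol·L⁻¹.
Along a PFR/batch, dC_Q/dC_A = −r_Q/(r_P+r_Q) = −k₂/(k₂+k₁·C_A).
Integrating from C_{A0} to C_A: C_Q = (0.111/0.0872)·ln[(0.111+0.0872·6.01)/(0.111+0.0872·2.67)] = 1.273·ln(0.6351/0.3437) = 0.7816 mol·L⁻¹.
Then C_P = (C_{A0}−C_A) − C_Q = 3.342 − 0.7816 = 2.560 mol·L⁻¹.
S̃_{P/Q} = C_P/C_Q = 2.560/0.7816 = 3.28.

3.28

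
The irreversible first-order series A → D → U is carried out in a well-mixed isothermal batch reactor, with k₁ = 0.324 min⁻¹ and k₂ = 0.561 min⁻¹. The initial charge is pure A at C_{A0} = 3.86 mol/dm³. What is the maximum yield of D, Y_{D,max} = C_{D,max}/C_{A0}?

0.273

At the optimum, C_{D,max}/C_{A0} = (k₁/k₂)^[k₂/(k₂−k₁)].
= (0.324/0.561)^(0.561/(0.561−0.324)) = (0.5775)^(2.367) = 0.2727.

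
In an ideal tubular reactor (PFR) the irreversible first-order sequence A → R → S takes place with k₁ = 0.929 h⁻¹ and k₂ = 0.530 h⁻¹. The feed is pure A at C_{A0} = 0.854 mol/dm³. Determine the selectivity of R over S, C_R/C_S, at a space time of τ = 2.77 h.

For first-order series with pure A initially, C_R(τ) = k₁C_{A0}/(k₂−k₁)·(e^(−k₁τ) − e^(−k₂τ)).
e^(−k₁τ) = e^(−0.929×2.77) = e^(−2.573) = 0.07628; e^(−k₂τ) = e^(−1.468) = 0.2304.
C_R = 0.929×0.854/(0.530−0.929) × (0.07628−0.2304) = (-1.988)×(-0.1541) = 0.3064 mol/dm³.
C_A = C_{A0}e^(−k₁τ) = 0.06514 mol/dm³, so C_S = C_{A0}−C_A−C_R = 0.4825 mol/dm³; C_R/C_S = 0.635.

0.635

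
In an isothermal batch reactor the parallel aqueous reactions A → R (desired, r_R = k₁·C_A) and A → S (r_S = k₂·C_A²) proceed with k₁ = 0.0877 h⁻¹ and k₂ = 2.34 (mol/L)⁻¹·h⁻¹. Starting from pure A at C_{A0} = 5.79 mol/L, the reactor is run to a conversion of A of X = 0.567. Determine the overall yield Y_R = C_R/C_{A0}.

0.00536

C_A = C_{A0}(1−X) = 2.507 mol/L.
Along a PFR/batch, dC_R/dC_A = −r_R/(r_R+r_S) = −k₁/(k₁+k₂·C_A).
Integrating from C_{A0} to C_A: C_R = (0.0877/2.34)·ln[(0.0877+2.34·5.79)/(0.0877+2.34·2.51)] = 0.03748·ln(13.64/5.954) = 0.03106 mol/L.
Y_R = C_R/C_{A0} = 0.03106/5.79 = 0.00536.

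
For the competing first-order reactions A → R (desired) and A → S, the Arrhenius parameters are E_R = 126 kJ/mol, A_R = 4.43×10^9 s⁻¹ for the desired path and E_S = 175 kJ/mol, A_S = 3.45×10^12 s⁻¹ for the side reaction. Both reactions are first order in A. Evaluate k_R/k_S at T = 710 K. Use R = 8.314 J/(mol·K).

k_R/k_S = (A_R/A_S)·exp[−(E_R−E_S)/(RT)] = (A_R/A_S)·exp[(E_S−E_R)/(RT)].
(E_S−E_R)/(RT) = (175−126)×10³/(8.314×710) = 49000/5903 = 8.301.
k_R/k_S = (4.43×10^9/3.45×10^12)·exp(8.301) = 0.001284 × 4028 = 5.17.

5.17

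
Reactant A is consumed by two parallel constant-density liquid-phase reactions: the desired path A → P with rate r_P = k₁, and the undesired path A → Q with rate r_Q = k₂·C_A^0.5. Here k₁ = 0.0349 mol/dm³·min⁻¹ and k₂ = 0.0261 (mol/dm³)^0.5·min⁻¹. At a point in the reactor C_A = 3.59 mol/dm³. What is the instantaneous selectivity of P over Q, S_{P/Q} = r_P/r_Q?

0.706

S_{P/Q} = r_P/r_Q = (k₁)/(k₂·C_A^0.5) = (k₁/k₂)·C_A^-0.5.
= (0.0349) / (0.0261×3.590^0.5) = 0.03490/0.04945 = 0.706.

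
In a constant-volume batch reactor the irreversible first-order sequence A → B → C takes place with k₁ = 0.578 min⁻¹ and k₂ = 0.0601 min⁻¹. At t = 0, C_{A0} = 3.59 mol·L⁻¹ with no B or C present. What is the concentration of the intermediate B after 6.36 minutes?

Solving the coupled first-order balances gives C_B(t) = [k₁/(k₂−k₁)]·C_{A0}·(e^(−k₁t) − e^(−k₂t)).
e^(−k₁t) = e^(−0.578×6.36) = e^(−3.676) = 0.02532; e^(−k₂t) = e^(−0.3822) = 0.6823.
C_B = 0.578×3.59/(0.0601−0.578) × (0.02532−0.6823) = (-4.007)×(-0.6570) = 2.632 mol·L⁻¹.

2.63 mol·L⁻¹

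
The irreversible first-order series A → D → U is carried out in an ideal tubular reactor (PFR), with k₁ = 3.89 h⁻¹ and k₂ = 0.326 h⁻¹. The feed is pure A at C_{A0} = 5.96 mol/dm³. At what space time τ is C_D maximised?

The intermediate peaks when r₁ = r₂, i.e. k₁e^(−k₁τ) = k₂e^(−k₂τ), giving τ_opt = ln(k₂/k₁)/(k₂−k₁).
= ln(0.326/3.89)/(0.326−3.89) = ln(0.08380)/-3.564 = -2.479/-3.564 = 0.696 h.

0.696 h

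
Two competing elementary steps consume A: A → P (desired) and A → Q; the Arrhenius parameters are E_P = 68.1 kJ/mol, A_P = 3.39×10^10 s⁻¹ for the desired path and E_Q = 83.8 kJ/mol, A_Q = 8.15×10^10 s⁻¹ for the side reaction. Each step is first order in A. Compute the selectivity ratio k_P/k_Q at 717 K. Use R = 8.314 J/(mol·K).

5.79

k_P/k_Q = (A_P/A_Q)·exp[−(E_P−E_Q)/(RT)] = (A_P/A_Q)·exp[(E_Q−E_P)/(RT)].
(E_Q−E_P)/(RT) = (83.8−68.1)×10³/(8.314×717) = 15700/5961 = 2.634.
k_P/k_Q = (3.39×10^10/8.15×10^10)·exp(2.634) = 0.4160 × 13.93 = 5.79.
Since E_P < E_Q, lowering the temperature improves selectivity toward P.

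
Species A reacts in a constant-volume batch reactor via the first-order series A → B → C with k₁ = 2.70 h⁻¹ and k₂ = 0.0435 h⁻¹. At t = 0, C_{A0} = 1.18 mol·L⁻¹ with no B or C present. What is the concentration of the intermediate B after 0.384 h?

The intermediate concentration in a first-order A→B→C sequence is C_B = k₁C_{A0}(e^(−k₁t) − e^(−k₂t))/(k₂−k₁).
e^(−k₁t) = e^(−2.70×0.384) = e^(−1.037) = 0.3546; e^(−k₂t) = e^(−0.01670) = 0.9834.
C_B = 2.70×1.18/(0.0435−2.70) × (0.3546−0.9834) = (-1.199)×(-0.6288) = 0.7542 mol·L⁻¹.

0.754 mol·L⁻¹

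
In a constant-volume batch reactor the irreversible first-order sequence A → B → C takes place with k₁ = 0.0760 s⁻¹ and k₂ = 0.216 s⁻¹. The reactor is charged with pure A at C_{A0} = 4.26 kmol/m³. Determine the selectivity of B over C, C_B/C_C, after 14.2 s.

The intermediate concentration in a first-order A→B→C sequence is C_B = k₁C_{A0}(e^(−k₁t) − e^(−k₂t))/(k₂−k₁).
e^(−k₁t) = e^(−0.0760×14.2) = e^(−1.079) = 0.3399; e^(−k₂t) = e^(−3.067) = 0.04655.
C_B = 0.0760×4.26/(0.216−0.0760) × (0.3399−0.04655) = 2.313×0.2933 = 0.6783 kmol/m³.
C_A = C_{A0}e^(−k₁t) = 1.448 kmol/m³, so C_C = C_{A0}−C_A−C_B = 2.134 kmol/m³; C_B/C_C = 0.318.

0.318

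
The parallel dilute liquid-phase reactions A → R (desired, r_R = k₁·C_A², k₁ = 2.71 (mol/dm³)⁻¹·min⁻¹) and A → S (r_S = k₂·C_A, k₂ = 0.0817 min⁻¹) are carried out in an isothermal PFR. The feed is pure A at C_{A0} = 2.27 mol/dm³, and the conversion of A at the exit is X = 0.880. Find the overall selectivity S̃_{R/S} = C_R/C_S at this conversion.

31.7

C_A = C_{A0}(1−X) = 0.2724 mol/dm³.
Along a PFR/batch, dC_S/dC_A = −r_S/(r_R+r_S) = −k₂/(k₂+k₁·C_A).
Integrating from C_{A0} to C_A: C_S = (0.0817/2.71)·ln[(0.0817+2.71·2.27)/(0.0817+2.71·0.272)] = 0.03015·ln(6.233/0.8199) = 0.06115 mol/dm³.
Then C_R = (C_{A0}−C_A) − C_S = 1.998 − 0.06115 = 1.936 mol/dm³.
S̃_{R/S} = C_R/C_S = 1.936/0.06115 = 31.7.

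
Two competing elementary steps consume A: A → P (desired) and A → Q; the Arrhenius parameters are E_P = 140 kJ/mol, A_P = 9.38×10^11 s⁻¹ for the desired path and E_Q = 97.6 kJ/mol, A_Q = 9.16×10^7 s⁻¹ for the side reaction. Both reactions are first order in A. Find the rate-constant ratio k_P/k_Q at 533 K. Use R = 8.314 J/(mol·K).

0.716

Since both paths have the same order in A, the concentration cancels and S_{P/Q} = k_P/k_Q = (A_P/A_Q)·exp[(E_Q−E_P)/(RT)].
(E_Q−E_P)/(RT) = (97.6−140)×10³/(8.314×533) = -42400/4431 = -9.568.
k_P/k_Q = (9.38×10^11/9.16×10^7)·exp(-9.568) = 10240 × 6.992×10^-5 = 0.716.
Since E_P > E_Q, raising the temperature improves selectivity toward P.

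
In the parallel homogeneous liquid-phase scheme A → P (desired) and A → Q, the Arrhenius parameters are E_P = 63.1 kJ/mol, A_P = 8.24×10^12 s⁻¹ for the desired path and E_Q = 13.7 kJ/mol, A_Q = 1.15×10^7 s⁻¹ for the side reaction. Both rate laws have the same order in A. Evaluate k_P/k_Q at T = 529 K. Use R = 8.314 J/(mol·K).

k_P/k_Q = (A_P/A_Q)·exp[−(E_P−E_Q)/(RT)] = (A_P/A_Q)·exp[(E_Q−E_P)/(RT)].
(E_Q−E_P)/(RT) = (13.7−63.1)×10³/(8.314×529) = -49400/4398 = -11.23.
k_P/k_Q = (8.24×10^12/1.15×10^7)·exp(-11.23) = 7.165×10^5 × 1.324×10^-5 = 9.49.

9.49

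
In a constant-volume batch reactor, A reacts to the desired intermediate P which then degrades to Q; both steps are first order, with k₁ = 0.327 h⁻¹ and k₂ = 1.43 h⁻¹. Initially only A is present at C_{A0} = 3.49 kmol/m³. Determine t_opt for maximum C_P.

The intermediate peaks when r₁ = r₂, i.e. k₁e^(−k₁t) = k₂e^(−k₂t), giving t_opt = ln(k₂/k₁)/(k₂−k₁).
= ln(1.43/0.327)/(1.43−0.327) = ln(4.373)/1.103 = 1.475/1.103 = 1.34 h.

1.34 h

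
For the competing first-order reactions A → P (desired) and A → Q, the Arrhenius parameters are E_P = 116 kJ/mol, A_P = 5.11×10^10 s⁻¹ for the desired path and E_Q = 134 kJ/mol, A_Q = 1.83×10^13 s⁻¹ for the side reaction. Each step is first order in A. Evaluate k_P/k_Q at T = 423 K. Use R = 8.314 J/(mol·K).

0.466

With equal orders, S_{P/Q} = k_P/k_Q = (A_P/A_Q)·exp[(E_Q−E_P)/(RT)].
(E_Q−E_P)/(RT) = (134−116)×10³/(8.314×423) = 18000/3517 = 5.118.
k_P/k_Q = (5.11×10^10/1.83×10^13)·exp(5.118) = 0.002792 × 167.0 = 0.466.
Since E_P < E_Q, lowering the temperature improves selectivity toward P.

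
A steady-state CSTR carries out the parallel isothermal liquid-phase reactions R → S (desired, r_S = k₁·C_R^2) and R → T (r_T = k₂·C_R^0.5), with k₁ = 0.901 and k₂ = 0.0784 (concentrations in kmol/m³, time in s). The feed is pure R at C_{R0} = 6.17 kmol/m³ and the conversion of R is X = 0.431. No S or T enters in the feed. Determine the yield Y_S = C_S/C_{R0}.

Exit C_R = C_{R0}(1−X) = 6.17×0.569 = 3.511 kmol/m³.
In a CSTR the entire volume is at exit conditions, so r_S = 0.901×3.511^2 = 11.11 and r_T = 0.0784×3.511^0.5 = 0.1469.
Fraction of consumed R going to S: r_S/(r_S+r_T) = 0.9869.
C_S = 0.9869·C_{R0}·X = 0.9869×6.17×0.431 = 2.62 kmol/m³; Y_S = C_S/C_{R0} = 0.425.

0.425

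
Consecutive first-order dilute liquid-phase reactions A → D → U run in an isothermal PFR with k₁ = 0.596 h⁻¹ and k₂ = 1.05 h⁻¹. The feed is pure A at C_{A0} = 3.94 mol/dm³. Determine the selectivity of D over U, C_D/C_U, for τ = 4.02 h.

0.124

The intermediate concentration in a first-order A→B→C sequence is C_D = k₁C_{A0}(e^(−k₁τ) − e^(−k₂τ))/(k₂−k₁).
e^(−k₁τ) = e^(−0.596×4.02) = e^(−2.396) = 0.09109; e^(−k₂τ) = e^(−4.221) = 0.01468.
C_D = 0.596×3.94/(1.05−0.596) × (0.09109−0.01468) = 5.172×0.07640 = 0.3952 mol/dm³.
C_A = C_{A0}e^(−k₁τ) = 0.3589 mol/dm³, so C_U = C_{A0}−C_A−C_D = 3.186 mol/dm³; C_D/C_U = 0.124.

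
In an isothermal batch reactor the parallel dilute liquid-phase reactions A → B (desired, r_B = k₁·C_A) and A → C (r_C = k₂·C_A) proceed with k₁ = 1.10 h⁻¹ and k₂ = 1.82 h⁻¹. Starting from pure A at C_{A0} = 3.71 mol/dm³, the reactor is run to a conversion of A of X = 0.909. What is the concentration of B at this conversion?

1.27 mol/dm³

C_A = C_{A0}(1−X) = 0.3376 mol/dm³.
Both paths are first order in A, so the instantaneous fraction to B is constant: dC_B/d(−C_A) = k₁/(k₁+k₂) = 0.3767.
C_B = 0.3767·(C_{A0}−C_A) = 0.3767×3.372 = 1.27 mol/dm³.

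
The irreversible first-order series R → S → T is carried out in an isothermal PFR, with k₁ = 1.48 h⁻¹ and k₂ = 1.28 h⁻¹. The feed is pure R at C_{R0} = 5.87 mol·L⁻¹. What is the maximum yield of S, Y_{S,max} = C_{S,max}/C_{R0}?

0.395

For a first-order series the maximum intermediate yield is C_{S,max}/C_{R0} = (k₁/k₂)^[k₂/(k₂−k₁)].
= (1.48/1.28)^(1.28/(1.28−1.48)) = (1.156)^(-6.400) = 0.3949.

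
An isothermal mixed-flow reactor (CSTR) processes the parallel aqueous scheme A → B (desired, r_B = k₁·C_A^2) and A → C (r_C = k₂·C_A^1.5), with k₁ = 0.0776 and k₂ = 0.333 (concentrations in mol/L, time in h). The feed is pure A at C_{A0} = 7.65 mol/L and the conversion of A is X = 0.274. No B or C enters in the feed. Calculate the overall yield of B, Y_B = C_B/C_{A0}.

0.0971

Exit C_A = C_{A0}(1−X) = 7.65×0.726 = 5.554 mol/L.
In a CSTR the entire volume is at exit conditions, so r_B = 0.0776×5.554^2 = 2.394 and r_C = 0.333×5.554^1.5 = 4.359.
Fraction of consumed A going to B: r_B/(r_B+r_C) = 0.3545.
C_B = 0.3545·C_{A0}·X = 0.3545×7.65×0.274 = 0.743 mol/L; Y_B = C_B/C_{A0} = 0.0971.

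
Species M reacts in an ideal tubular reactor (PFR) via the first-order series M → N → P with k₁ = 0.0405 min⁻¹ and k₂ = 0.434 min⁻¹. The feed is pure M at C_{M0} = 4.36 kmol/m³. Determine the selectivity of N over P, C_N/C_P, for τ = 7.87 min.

Solving the coupled first-order balances gives C_N(τ) = [k₁/(k₂−k₁)]·C_{M0}·(e^(−k₁τ) − e^(−k₂τ)).
e^(−k₁τ) = e^(−0.0405×7.87) = e^(−0.3187) = 0.7271; e^(−k₂τ) = e^(−3.416) = 0.03286.
C_N = 0.0405×4.36/(0.434−0.0405) × (0.7271−0.03286) = 0.4487×0.6942 = 0.3115 kmol/m³.
C_M = C_{M0}e^(−k₁τ) = 3.170 kmol/m³, so C_P = C_{M0}−C_M−C_N = 0.8785 kmol/m³; C_N/C_P = 0.355.

0.355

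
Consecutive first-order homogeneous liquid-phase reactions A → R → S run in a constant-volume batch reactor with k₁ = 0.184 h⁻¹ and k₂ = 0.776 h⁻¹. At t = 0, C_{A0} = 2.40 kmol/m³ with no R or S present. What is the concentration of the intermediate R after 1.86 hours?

0.354 kmol/m³

The intermediate concentration in a first-order A→B→C sequence is C_R = k₁C_{A0}(e^(−k₁t) − e^(−k₂t))/(k₂−k₁).
e^(−k₁t) = e^(−0.184×1.86) = e^(−0.3422) = 0.7102; e^(−k₂t) = e^(−1.443) = 0.2361.
C_R = 0.184×2.40/(0.776−0.184) × (0.7102−0.2361) = 0.7459×0.4740 = 0.3536 kmol/m³.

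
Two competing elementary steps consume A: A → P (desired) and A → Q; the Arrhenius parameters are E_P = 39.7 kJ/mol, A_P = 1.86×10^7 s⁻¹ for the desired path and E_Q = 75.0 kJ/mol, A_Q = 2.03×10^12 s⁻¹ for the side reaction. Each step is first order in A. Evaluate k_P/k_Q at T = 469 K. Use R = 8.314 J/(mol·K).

Since both paths have the same order in A, the concentration cancels and S_{P/Q} = k_P/k_Q = (A_P/A_Q)·exp[(E_Q−E_P)/(RT)].
(E_Q−E_P)/(RT) = (75.0−39.7)×10³/(8.314×469) = 35300/3899 = 9.053.
k_P/k_Q = (1.86×10^7/2.03×10^12)·exp(9.053) = 9.163×10^-6 × 8544 = 0.0783.

0.0783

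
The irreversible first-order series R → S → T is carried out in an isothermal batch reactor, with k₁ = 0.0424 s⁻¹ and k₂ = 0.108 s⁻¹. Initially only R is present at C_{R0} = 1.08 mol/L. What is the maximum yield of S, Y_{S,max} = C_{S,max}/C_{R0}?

Evaluating C_S at t_opt = ln(k₂/k₁)/(k₂−k₁) gives C_{S,max}/C_{R0} = (k₁/k₂)^[k₂/(k₂−k₁)].
= (0.0424/0.108)^(0.108/(0.108−0.0424)) = (0.3926)^(1.646) = 0.2145.

0.215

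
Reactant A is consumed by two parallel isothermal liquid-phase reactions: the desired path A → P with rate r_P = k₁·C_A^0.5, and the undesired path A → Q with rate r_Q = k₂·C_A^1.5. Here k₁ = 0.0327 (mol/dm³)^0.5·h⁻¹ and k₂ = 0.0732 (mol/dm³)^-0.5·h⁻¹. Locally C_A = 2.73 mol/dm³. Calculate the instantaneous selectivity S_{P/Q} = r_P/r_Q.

S_{P/Q} = r_P/r_Q = (k₁·C_A^0.5)/(k₂·C_A^1.5) = (k₁/k₂)·C_A⁻¹.
= (0.0327×2.730^0.5) / (0.0732×2.730^1.5) = 0.05403/0.3302 = 0.164.
The undesired path is higher order in A, so low C_A (CSTR or dilute feed) favours P.

0.164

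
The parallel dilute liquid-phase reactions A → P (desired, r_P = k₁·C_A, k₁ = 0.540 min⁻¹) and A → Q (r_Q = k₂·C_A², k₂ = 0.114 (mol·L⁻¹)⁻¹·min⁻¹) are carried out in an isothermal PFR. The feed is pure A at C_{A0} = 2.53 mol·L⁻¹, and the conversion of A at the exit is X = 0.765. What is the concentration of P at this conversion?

C_A = C_{A0}(1−X) = 0.5945 mol·L⁻¹.
Along a PFR/batch, dC_P/dC_A = −r_P/(r_P+r_Q) = −k₁/(k₁+k₂·C_A).
Integrating from C_{A0} to C_A: C_P = (0.540/0.114)·ln[(0.540+0.114·2.53)/(0.540+0.114·0.595)] = 4.737·ln(0.8284/0.6078) = 1.467 mol·L⁻¹.

1.47 mol·L⁻¹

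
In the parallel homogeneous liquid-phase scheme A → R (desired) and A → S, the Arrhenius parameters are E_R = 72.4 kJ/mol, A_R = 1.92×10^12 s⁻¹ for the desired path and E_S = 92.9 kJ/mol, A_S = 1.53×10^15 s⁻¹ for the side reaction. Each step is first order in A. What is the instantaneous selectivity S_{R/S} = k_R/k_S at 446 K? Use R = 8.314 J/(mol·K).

0.316

k_R/k_S = (A_R/A_S)·exp[−(E_R−E_S)/(RT)] = (A_R/A_S)·exp[(E_S−E_R)/(RT)].
(E_S−E_R)/(RT) = (92.9−72.4)×10³/(8.314×446) = 20500/3708 = 5.529.
k_R/k_S = (1.92×10^12/1.53×10^15)·exp(5.529) = 0.001255 × 251.8 = 0.316.
Since E_R < E_S, lowering the temperature improves selectivity toward R.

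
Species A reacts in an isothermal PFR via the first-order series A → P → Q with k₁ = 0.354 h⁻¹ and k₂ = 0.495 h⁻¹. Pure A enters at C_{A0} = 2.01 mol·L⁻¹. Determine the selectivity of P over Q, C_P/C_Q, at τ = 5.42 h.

Solving the coupled first-order balances gives C_P(τ) = [k₁/(k₂−k₁)]·C_{A0}·(e^(−k₁τ) − e^(−k₂τ)).
e^(−k₁τ) = e^(−0.354×5.42) = e^(−1.919) = 0.1468; e^(−k₂τ) = e^(−2.683) = 0.06836.
C_P = 0.354×2.01/(0.495−0.354) × (0.1468−0.06836) = 5.046×0.07844 = 0.3958 mol·L⁻¹.
C_A = C_{A0}e^(−k₁τ) = 0.2951 mol·L⁻¹, so C_Q = C_{A0}−C_A−C_P = 1.319 mol·L⁻¹; C_P/C_Q = 0.300.

0.300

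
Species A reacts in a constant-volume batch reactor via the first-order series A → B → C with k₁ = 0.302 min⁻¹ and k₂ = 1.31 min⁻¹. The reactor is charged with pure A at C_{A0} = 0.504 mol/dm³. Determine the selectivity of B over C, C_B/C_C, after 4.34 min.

The intermediate concentration in a first-order A→B→C sequence is C_B = k₁C_{A0}(e^(−k₁t) − e^(−k₂t))/(k₂−k₁).
e^(−k₁t) = e^(−0.302×4.34) = e^(−1.311) = 0.2696; e^(−k₂t) = e^(−5.685) = 0.003395.
C_B = 0.302×0.504/(1.31−0.302) × (0.2696−0.003395) = 0.1510×0.2662 = 0.04020 mol/dm³.
C_A = C_{A0}e^(−k₁t) = 0.1359 mol/dm³, so C_C = C_{A0}−C_A−C_B = 0.3279 mol/dm³; C_B/C_C = 0.123.

0.123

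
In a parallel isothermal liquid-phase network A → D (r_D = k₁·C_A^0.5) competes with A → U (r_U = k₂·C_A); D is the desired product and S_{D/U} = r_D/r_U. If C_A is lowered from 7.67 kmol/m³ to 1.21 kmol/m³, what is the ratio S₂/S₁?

S_{D/U} = (k₁/k₂)·C_A^-0.5, so S₂/S₁ = (C_{A,2}/C_{A,1})^-0.5.
= (1.21/7.67)^(-0.5) = (0.1578)^(-0.5) = 2.52.

2.52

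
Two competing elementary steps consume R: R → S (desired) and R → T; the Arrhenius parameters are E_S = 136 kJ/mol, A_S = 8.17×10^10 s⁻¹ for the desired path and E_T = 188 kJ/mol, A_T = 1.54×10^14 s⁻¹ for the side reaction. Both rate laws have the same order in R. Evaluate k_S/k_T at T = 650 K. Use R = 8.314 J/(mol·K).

8.01

k_S/k_T = (A_S/A_T)·exp[−(E_S−E_T)/(RT)] = (A_S/A_T)·exp[(E_T−E_S)/(RT)].
(E_T−E_S)/(RT) = (188−136)×10³/(8.314×650) = 52000/5404 = 9.622.
k_S/k_T = (8.17×10^10/1.54×10^14)·exp(9.622) = 5.305×10^-4 × 15098 = 8.01.
Since E_S < E_T, lowering the temperature improves selectivity toward S.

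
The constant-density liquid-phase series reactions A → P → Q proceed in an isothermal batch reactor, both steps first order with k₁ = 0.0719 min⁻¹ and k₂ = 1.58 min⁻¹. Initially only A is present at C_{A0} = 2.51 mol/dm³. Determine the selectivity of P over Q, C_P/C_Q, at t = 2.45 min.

0.318

Solving the coupled first-order balances gives C_P(t) = [k₁/(k₂−k₁)]·C_{A0}·(e^(−k₁t) − e^(−k₂t)).
e^(−k₁t) = e^(−0.0719×2.45) = e^(−0.1762) = 0.8385; e^(−k₂t) = e^(−3.871) = 0.02084.
C_P = 0.0719×2.51/(1.58−0.0719) × (0.8385−0.02084) = 0.1197×0.8177 = 0.09785 mol/dm³.
C_A = C_{A0}e^(−k₁t) = 2.105 mol/dm³, so C_Q = C_{A0}−C_A−C_P = 0.3075 mol/dm³; C_P/C_Q = 0.318.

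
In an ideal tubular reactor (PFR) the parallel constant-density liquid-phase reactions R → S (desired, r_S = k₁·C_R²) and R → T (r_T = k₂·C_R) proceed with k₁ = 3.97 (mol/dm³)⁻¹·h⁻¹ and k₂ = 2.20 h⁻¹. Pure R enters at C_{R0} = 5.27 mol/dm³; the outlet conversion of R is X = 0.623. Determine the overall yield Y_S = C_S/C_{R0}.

C_R = C_{R0}(1−X) = 1.987 mol/dm³.
Along a PFR/batch, dC_T/dC_R = −r_T/(r_S+r_T) = −k₂/(k₂+k₁·C_R).
Integrating from C_{R0} to C_R: C_T = (2.20/3.97)·ln[(2.20+3.97·5.27)/(2.20+3.97·1.99)] = 0.5542·ln(23.12/10.09) = 0.4597 mol/dm³.
Then C_S = (C_{R0}−C_R) − C_T = 3.283 − 0.4597 = 2.824 mol/dm³.
Y_S = C_S/C_{R0} = 2.824/5.27 = 0.536.

0.536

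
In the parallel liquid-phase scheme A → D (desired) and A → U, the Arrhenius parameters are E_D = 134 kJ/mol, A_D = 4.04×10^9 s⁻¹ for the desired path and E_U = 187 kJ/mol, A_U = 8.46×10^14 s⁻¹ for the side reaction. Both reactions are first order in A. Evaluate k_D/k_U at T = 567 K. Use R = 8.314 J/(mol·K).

0.365

Since both paths have the same order in A, the concentration cancels and S_{D/U} = k_D/k_U = (A_D/A_U)·exp[(E_U−E_D)/(RT)].
(E_U−E_D)/(RT) = (187−134)×10³/(8.314×567) = 53000/4714 = 11.24.
k_D/k_U = (4.04×10^9/8.46×10^14)·exp(11.24) = 4.775×10^-6 × 76345 = 0.365.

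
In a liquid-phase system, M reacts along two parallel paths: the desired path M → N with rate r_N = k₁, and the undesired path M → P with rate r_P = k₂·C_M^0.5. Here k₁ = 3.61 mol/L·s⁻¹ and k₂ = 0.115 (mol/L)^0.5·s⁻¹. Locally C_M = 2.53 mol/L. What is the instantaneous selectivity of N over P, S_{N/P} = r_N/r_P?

S_{N/P} = r_N/r_P = (k₁)/(k₂·C_M^0.5) = (k₁/k₂)·C_M^-0.5.
= (3.61) / (0.115×2.530^0.5) = 3.610/0.1829 = 19.7.
The undesired path is higher order in M, so low C_M (CSTR or dilute feed) favours N.

19.7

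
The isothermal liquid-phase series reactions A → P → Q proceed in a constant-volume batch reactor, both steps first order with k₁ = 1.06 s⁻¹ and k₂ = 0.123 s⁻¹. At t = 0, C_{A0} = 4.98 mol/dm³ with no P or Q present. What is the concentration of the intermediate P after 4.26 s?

3.27 mol/dm³

The intermediate concentration in a first-order A→B→C sequence is C_P = k₁C_{A0}(e^(−k₁t) − e^(−k₂t))/(k₂−k₁).
e^(−k₁t) = e^(−1.06×4.26) = e^(−4.516) = 0.01094; e^(−k₂t) = e^(−0.5240) = 0.5922.
C_P = 1.06×4.98/(0.123−1.06) × (0.01094−0.5922) = (-5.634)×(-0.5812) = 3.274 mol/dm³.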